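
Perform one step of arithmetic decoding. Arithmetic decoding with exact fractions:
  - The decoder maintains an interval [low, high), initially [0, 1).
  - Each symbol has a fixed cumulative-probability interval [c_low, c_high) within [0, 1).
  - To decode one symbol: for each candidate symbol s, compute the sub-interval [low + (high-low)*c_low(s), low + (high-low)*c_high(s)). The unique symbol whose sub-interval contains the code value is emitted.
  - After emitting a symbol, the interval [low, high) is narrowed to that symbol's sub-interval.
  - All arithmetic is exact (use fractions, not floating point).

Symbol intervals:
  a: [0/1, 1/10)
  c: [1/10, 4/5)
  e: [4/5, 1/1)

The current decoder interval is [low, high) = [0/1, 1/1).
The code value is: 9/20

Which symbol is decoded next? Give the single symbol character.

Interval width = high − low = 1/1 − 0/1 = 1/1
Scaled code = (code − low) / width = (9/20 − 0/1) / 1/1 = 9/20
  a: [0/1, 1/10) 
  c: [1/10, 4/5) ← scaled code falls here ✓
  e: [4/5, 1/1) 

Answer: c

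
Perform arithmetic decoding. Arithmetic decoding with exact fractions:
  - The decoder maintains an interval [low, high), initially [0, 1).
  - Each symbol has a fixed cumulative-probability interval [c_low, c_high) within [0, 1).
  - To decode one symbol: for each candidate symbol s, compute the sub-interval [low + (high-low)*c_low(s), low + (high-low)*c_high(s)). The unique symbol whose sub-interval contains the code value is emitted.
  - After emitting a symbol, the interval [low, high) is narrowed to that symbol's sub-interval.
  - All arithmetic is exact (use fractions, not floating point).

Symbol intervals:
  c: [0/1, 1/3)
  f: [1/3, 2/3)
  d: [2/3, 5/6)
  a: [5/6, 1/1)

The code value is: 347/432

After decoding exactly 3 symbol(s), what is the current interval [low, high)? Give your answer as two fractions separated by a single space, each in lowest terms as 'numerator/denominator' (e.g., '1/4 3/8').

Answer: 173/216 29/36

Derivation:
Step 1: interval [0/1, 1/1), width = 1/1 - 0/1 = 1/1
  'c': [0/1 + 1/1*0/1, 0/1 + 1/1*1/3) = [0/1, 1/3)
  'f': [0/1 + 1/1*1/3, 0/1 + 1/1*2/3) = [1/3, 2/3)
  'd': [0/1 + 1/1*2/3, 0/1 + 1/1*5/6) = [2/3, 5/6) <- contains code 347/432
  'a': [0/1 + 1/1*5/6, 0/1 + 1/1*1/1) = [5/6, 1/1)
  emit 'd', narrow to [2/3, 5/6)
Step 2: interval [2/3, 5/6), width = 5/6 - 2/3 = 1/6
  'c': [2/3 + 1/6*0/1, 2/3 + 1/6*1/3) = [2/3, 13/18)
  'f': [2/3 + 1/6*1/3, 2/3 + 1/6*2/3) = [13/18, 7/9)
  'd': [2/3 + 1/6*2/3, 2/3 + 1/6*5/6) = [7/9, 29/36) <- contains code 347/432
  'a': [2/3 + 1/6*5/6, 2/3 + 1/6*1/1) = [29/36, 5/6)
  emit 'd', narrow to [7/9, 29/36)
Step 3: interval [7/9, 29/36), width = 29/36 - 7/9 = 1/36
  'c': [7/9 + 1/36*0/1, 7/9 + 1/36*1/3) = [7/9, 85/108)
  'f': [7/9 + 1/36*1/3, 7/9 + 1/36*2/3) = [85/108, 43/54)
  'd': [7/9 + 1/36*2/3, 7/9 + 1/36*5/6) = [43/54, 173/216)
  'a': [7/9 + 1/36*5/6, 7/9 + 1/36*1/1) = [173/216, 29/36) <- contains code 347/432
  emit 'a', narrow to [173/216, 29/36)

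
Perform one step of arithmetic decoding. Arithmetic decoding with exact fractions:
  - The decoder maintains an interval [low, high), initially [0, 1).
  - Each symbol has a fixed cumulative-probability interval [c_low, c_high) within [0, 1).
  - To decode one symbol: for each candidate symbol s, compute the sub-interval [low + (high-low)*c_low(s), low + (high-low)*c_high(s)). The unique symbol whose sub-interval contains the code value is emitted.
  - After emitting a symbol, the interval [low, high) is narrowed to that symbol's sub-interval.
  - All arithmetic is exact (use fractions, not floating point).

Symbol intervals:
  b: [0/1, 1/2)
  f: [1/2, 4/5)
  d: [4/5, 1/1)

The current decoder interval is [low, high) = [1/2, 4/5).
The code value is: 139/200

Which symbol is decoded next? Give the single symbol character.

Answer: f

Derivation:
Interval width = high − low = 4/5 − 1/2 = 3/10
Scaled code = (code − low) / width = (139/200 − 1/2) / 3/10 = 13/20
  b: [0/1, 1/2) 
  f: [1/2, 4/5) ← scaled code falls here ✓
  d: [4/5, 1/1) 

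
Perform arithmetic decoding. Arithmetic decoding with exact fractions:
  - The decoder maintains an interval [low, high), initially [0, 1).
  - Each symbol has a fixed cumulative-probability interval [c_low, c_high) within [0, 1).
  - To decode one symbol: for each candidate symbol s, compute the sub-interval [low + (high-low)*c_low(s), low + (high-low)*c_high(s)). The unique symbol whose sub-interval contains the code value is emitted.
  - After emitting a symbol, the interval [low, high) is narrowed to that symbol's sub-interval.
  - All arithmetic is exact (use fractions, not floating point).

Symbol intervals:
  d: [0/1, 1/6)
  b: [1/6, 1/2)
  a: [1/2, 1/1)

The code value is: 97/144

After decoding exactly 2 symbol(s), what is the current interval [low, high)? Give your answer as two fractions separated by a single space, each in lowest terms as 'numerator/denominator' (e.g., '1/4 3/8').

Step 1: interval [0/1, 1/1), width = 1/1 - 0/1 = 1/1
  'd': [0/1 + 1/1*0/1, 0/1 + 1/1*1/6) = [0/1, 1/6)
  'b': [0/1 + 1/1*1/6, 0/1 + 1/1*1/2) = [1/6, 1/2)
  'a': [0/1 + 1/1*1/2, 0/1 + 1/1*1/1) = [1/2, 1/1) <- contains code 97/144
  emit 'a', narrow to [1/2, 1/1)
Step 2: interval [1/2, 1/1), width = 1/1 - 1/2 = 1/2
  'd': [1/2 + 1/2*0/1, 1/2 + 1/2*1/6) = [1/2, 7/12)
  'b': [1/2 + 1/2*1/6, 1/2 + 1/2*1/2) = [7/12, 3/4) <- contains code 97/144
  'a': [1/2 + 1/2*1/2, 1/2 + 1/2*1/1) = [3/4, 1/1)
  emit 'b', narrow to [7/12, 3/4)

Answer: 7/12 3/4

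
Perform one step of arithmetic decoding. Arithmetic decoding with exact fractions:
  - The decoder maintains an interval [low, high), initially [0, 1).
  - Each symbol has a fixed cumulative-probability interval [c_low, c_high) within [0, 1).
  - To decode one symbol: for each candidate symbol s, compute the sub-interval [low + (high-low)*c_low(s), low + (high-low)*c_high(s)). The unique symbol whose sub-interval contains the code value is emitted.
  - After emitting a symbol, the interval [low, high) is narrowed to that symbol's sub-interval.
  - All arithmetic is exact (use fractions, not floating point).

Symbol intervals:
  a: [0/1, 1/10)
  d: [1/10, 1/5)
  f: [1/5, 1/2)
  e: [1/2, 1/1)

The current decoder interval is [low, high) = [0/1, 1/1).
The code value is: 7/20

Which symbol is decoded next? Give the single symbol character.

Interval width = high − low = 1/1 − 0/1 = 1/1
Scaled code = (code − low) / width = (7/20 − 0/1) / 1/1 = 7/20
  a: [0/1, 1/10) 
  d: [1/10, 1/5) 
  f: [1/5, 1/2) ← scaled code falls here ✓
  e: [1/2, 1/1) 

Answer: f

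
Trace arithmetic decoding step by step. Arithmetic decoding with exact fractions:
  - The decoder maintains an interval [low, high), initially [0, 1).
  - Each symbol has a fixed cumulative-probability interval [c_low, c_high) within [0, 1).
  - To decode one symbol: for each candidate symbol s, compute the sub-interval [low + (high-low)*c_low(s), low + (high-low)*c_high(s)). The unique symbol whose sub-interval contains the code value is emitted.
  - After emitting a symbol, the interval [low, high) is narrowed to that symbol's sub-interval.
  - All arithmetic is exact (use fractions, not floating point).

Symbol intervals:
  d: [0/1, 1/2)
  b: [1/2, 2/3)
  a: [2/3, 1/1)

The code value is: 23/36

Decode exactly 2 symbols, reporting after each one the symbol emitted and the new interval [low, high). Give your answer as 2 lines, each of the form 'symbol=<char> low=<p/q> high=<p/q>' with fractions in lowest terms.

Answer: symbol=b low=1/2 high=2/3
symbol=a low=11/18 high=2/3

Derivation:
Step 1: interval [0/1, 1/1), width = 1/1 - 0/1 = 1/1
  'd': [0/1 + 1/1*0/1, 0/1 + 1/1*1/2) = [0/1, 1/2)
  'b': [0/1 + 1/1*1/2, 0/1 + 1/1*2/3) = [1/2, 2/3) <- contains code 23/36
  'a': [0/1 + 1/1*2/3, 0/1 + 1/1*1/1) = [2/3, 1/1)
  emit 'b', narrow to [1/2, 2/3)
Step 2: interval [1/2, 2/3), width = 2/3 - 1/2 = 1/6
  'd': [1/2 + 1/6*0/1, 1/2 + 1/6*1/2) = [1/2, 7/12)
  'b': [1/2 + 1/6*1/2, 1/2 + 1/6*2/3) = [7/12, 11/18)
  'a': [1/2 + 1/6*2/3, 1/2 + 1/6*1/1) = [11/18, 2/3) <- contains code 23/36
  emit 'a', narrow to [11/18, 2/3)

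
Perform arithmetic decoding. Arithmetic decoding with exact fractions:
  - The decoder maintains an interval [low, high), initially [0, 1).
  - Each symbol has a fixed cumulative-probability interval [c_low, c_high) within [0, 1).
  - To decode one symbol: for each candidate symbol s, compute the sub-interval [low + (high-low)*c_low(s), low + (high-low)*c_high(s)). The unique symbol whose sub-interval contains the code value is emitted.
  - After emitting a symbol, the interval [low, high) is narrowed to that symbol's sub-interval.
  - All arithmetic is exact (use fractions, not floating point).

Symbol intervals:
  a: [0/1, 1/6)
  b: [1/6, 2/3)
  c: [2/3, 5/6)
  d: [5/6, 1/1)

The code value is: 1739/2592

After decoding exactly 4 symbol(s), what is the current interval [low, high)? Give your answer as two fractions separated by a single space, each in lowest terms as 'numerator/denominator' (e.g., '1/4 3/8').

Step 1: interval [0/1, 1/1), width = 1/1 - 0/1 = 1/1
  'a': [0/1 + 1/1*0/1, 0/1 + 1/1*1/6) = [0/1, 1/6)
  'b': [0/1 + 1/1*1/6, 0/1 + 1/1*2/3) = [1/6, 2/3)
  'c': [0/1 + 1/1*2/3, 0/1 + 1/1*5/6) = [2/3, 5/6) <- contains code 1739/2592
  'd': [0/1 + 1/1*5/6, 0/1 + 1/1*1/1) = [5/6, 1/1)
  emit 'c', narrow to [2/3, 5/6)
Step 2: interval [2/3, 5/6), width = 5/6 - 2/3 = 1/6
  'a': [2/3 + 1/6*0/1, 2/3 + 1/6*1/6) = [2/3, 25/36) <- contains code 1739/2592
  'b': [2/3 + 1/6*1/6, 2/3 + 1/6*2/3) = [25/36, 7/9)
  'c': [2/3 + 1/6*2/3, 2/3 + 1/6*5/6) = [7/9, 29/36)
  'd': [2/3 + 1/6*5/6, 2/3 + 1/6*1/1) = [29/36, 5/6)
  emit 'a', narrow to [2/3, 25/36)
Step 3: interval [2/3, 25/36), width = 25/36 - 2/3 = 1/36
  'a': [2/3 + 1/36*0/1, 2/3 + 1/36*1/6) = [2/3, 145/216) <- contains code 1739/2592
  'b': [2/3 + 1/36*1/6, 2/3 + 1/36*2/3) = [145/216, 37/54)
  'c': [2/3 + 1/36*2/3, 2/3 + 1/36*5/6) = [37/54, 149/216)
  'd': [2/3 + 1/36*5/6, 2/3 + 1/36*1/1) = [149/216, 25/36)
  emit 'a', narrow to [2/3, 145/216)
Step 4: interval [2/3, 145/216), width = 145/216 - 2/3 = 1/216
  'a': [2/3 + 1/216*0/1, 2/3 + 1/216*1/6) = [2/3, 865/1296)
  'b': [2/3 + 1/216*1/6, 2/3 + 1/216*2/3) = [865/1296, 217/324)
  'c': [2/3 + 1/216*2/3, 2/3 + 1/216*5/6) = [217/324, 869/1296)
  'd': [2/3 + 1/216*5/6, 2/3 + 1/216*1/1) = [869/1296, 145/216) <- contains code 1739/2592
  emit 'd', narrow to [869/1296, 145/216)

Answer: 869/1296 145/216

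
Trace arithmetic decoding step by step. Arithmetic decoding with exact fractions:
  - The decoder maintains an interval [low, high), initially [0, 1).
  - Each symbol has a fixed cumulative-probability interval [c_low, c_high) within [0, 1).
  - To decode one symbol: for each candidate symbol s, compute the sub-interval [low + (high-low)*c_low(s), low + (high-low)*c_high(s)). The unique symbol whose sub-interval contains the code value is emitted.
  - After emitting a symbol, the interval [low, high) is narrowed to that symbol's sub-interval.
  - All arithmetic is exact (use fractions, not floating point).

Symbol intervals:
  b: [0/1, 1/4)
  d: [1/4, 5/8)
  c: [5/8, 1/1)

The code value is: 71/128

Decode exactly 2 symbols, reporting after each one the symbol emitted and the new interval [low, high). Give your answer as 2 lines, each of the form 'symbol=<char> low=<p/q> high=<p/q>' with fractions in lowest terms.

Answer: symbol=d low=1/4 high=5/8
symbol=c low=31/64 high=5/8

Derivation:
Step 1: interval [0/1, 1/1), width = 1/1 - 0/1 = 1/1
  'b': [0/1 + 1/1*0/1, 0/1 + 1/1*1/4) = [0/1, 1/4)
  'd': [0/1 + 1/1*1/4, 0/1 + 1/1*5/8) = [1/4, 5/8) <- contains code 71/128
  'c': [0/1 + 1/1*5/8, 0/1 + 1/1*1/1) = [5/8, 1/1)
  emit 'd', narrow to [1/4, 5/8)
Step 2: interval [1/4, 5/8), width = 5/8 - 1/4 = 3/8
  'b': [1/4 + 3/8*0/1, 1/4 + 3/8*1/4) = [1/4, 11/32)
  'd': [1/4 + 3/8*1/4, 1/4 + 3/8*5/8) = [11/32, 31/64)
  'c': [1/4 + 3/8*5/8, 1/4 + 3/8*1/1) = [31/64, 5/8) <- contains code 71/128
  emit 'c', narrow to [31/64, 5/8)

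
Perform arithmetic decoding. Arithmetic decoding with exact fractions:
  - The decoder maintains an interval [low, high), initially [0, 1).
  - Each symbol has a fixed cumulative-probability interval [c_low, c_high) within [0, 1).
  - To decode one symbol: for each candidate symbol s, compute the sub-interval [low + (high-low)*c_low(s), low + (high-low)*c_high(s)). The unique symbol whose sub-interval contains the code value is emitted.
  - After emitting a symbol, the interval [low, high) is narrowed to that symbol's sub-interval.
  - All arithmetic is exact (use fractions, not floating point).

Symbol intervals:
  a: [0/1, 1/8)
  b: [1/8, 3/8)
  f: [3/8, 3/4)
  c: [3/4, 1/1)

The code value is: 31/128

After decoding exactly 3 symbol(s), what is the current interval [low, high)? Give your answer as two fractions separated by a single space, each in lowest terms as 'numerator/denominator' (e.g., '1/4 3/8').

Answer: 59/256 65/256

Derivation:
Step 1: interval [0/1, 1/1), width = 1/1 - 0/1 = 1/1
  'a': [0/1 + 1/1*0/1, 0/1 + 1/1*1/8) = [0/1, 1/8)
  'b': [0/1 + 1/1*1/8, 0/1 + 1/1*3/8) = [1/8, 3/8) <- contains code 31/128
  'f': [0/1 + 1/1*3/8, 0/1 + 1/1*3/4) = [3/8, 3/4)
  'c': [0/1 + 1/1*3/4, 0/1 + 1/1*1/1) = [3/4, 1/1)
  emit 'b', narrow to [1/8, 3/8)
Step 2: interval [1/8, 3/8), width = 3/8 - 1/8 = 1/4
  'a': [1/8 + 1/4*0/1, 1/8 + 1/4*1/8) = [1/8, 5/32)
  'b': [1/8 + 1/4*1/8, 1/8 + 1/4*3/8) = [5/32, 7/32)
  'f': [1/8 + 1/4*3/8, 1/8 + 1/4*3/4) = [7/32, 5/16) <- contains code 31/128
  'c': [1/8 + 1/4*3/4, 1/8 + 1/4*1/1) = [5/16, 3/8)
  emit 'f', narrow to [7/32, 5/16)
Step 3: interval [7/32, 5/16), width = 5/16 - 7/32 = 3/32
  'a': [7/32 + 3/32*0/1, 7/32 + 3/32*1/8) = [7/32, 59/256)
  'b': [7/32 + 3/32*1/8, 7/32 + 3/32*3/8) = [59/256, 65/256) <- contains code 31/128
  'f': [7/32 + 3/32*3/8, 7/32 + 3/32*3/4) = [65/256, 37/128)
  'c': [7/32 + 3/32*3/4, 7/32 + 3/32*1/1) = [37/128, 5/16)
  emit 'b', narrow to [59/256, 65/256)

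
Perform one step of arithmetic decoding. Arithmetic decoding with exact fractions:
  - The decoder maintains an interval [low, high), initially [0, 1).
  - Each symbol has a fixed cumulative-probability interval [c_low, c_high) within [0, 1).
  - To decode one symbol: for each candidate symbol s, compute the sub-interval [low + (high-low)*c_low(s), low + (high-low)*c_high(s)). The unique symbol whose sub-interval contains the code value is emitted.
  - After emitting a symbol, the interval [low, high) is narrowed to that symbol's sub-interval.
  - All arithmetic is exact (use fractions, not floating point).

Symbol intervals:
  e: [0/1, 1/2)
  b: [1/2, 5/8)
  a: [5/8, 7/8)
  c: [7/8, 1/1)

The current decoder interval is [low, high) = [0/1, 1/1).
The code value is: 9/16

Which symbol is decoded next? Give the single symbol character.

Answer: b

Derivation:
Interval width = high − low = 1/1 − 0/1 = 1/1
Scaled code = (code − low) / width = (9/16 − 0/1) / 1/1 = 9/16
  e: [0/1, 1/2) 
  b: [1/2, 5/8) ← scaled code falls here ✓
  a: [5/8, 7/8) 
  c: [7/8, 1/1) 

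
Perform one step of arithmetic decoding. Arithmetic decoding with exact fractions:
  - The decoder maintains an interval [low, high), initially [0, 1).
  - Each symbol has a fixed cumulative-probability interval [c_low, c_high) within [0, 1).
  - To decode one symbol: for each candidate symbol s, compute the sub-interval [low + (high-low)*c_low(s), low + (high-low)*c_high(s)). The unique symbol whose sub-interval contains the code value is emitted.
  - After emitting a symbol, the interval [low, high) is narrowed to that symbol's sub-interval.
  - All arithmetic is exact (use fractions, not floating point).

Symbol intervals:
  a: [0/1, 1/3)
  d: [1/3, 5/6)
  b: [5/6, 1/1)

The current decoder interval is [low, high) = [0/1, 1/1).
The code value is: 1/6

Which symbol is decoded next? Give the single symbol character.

Interval width = high − low = 1/1 − 0/1 = 1/1
Scaled code = (code − low) / width = (1/6 − 0/1) / 1/1 = 1/6
  a: [0/1, 1/3) ← scaled code falls here ✓
  d: [1/3, 5/6) 
  b: [5/6, 1/1) 

Answer: a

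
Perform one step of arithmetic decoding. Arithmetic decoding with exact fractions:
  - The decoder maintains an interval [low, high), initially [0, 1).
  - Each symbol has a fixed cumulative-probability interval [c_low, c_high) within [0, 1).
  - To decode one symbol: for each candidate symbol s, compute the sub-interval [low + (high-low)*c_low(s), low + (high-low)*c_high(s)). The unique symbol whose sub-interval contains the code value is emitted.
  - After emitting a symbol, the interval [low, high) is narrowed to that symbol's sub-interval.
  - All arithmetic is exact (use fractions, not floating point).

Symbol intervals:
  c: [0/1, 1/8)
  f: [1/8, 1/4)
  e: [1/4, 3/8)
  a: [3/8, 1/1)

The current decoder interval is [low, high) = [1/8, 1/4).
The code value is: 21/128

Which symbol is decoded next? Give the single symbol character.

Interval width = high − low = 1/4 − 1/8 = 1/8
Scaled code = (code − low) / width = (21/128 − 1/8) / 1/8 = 5/16
  c: [0/1, 1/8) 
  f: [1/8, 1/4) 
  e: [1/4, 3/8) ← scaled code falls here ✓
  a: [3/8, 1/1) 

Answer: e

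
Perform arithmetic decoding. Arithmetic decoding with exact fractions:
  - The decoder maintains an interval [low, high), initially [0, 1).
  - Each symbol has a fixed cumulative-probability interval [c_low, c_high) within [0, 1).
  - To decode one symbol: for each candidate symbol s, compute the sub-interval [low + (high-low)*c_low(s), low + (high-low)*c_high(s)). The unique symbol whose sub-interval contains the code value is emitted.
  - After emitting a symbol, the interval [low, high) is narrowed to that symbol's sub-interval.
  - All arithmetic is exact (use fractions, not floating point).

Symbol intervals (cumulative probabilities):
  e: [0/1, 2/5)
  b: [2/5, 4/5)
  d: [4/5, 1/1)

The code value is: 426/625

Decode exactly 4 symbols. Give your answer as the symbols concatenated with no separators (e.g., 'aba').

Step 1: interval [0/1, 1/1), width = 1/1 - 0/1 = 1/1
  'e': [0/1 + 1/1*0/1, 0/1 + 1/1*2/5) = [0/1, 2/5)
  'b': [0/1 + 1/1*2/5, 0/1 + 1/1*4/5) = [2/5, 4/5) <- contains code 426/625
  'd': [0/1 + 1/1*4/5, 0/1 + 1/1*1/1) = [4/5, 1/1)
  emit 'b', narrow to [2/5, 4/5)
Step 2: interval [2/5, 4/5), width = 4/5 - 2/5 = 2/5
  'e': [2/5 + 2/5*0/1, 2/5 + 2/5*2/5) = [2/5, 14/25)
  'b': [2/5 + 2/5*2/5, 2/5 + 2/5*4/5) = [14/25, 18/25) <- contains code 426/625
  'd': [2/5 + 2/5*4/5, 2/5 + 2/5*1/1) = [18/25, 4/5)
  emit 'b', narrow to [14/25, 18/25)
Step 3: interval [14/25, 18/25), width = 18/25 - 14/25 = 4/25
  'e': [14/25 + 4/25*0/1, 14/25 + 4/25*2/5) = [14/25, 78/125)
  'b': [14/25 + 4/25*2/5, 14/25 + 4/25*4/5) = [78/125, 86/125) <- contains code 426/625
  'd': [14/25 + 4/25*4/5, 14/25 + 4/25*1/1) = [86/125, 18/25)
  emit 'b', narrow to [78/125, 86/125)
Step 4: interval [78/125, 86/125), width = 86/125 - 78/125 = 8/125
  'e': [78/125 + 8/125*0/1, 78/125 + 8/125*2/5) = [78/125, 406/625)
  'b': [78/125 + 8/125*2/5, 78/125 + 8/125*4/5) = [406/625, 422/625)
  'd': [78/125 + 8/125*4/5, 78/125 + 8/125*1/1) = [422/625, 86/125) <- contains code 426/625
  emit 'd', narrow to [422/625, 86/125)

Answer: bbbd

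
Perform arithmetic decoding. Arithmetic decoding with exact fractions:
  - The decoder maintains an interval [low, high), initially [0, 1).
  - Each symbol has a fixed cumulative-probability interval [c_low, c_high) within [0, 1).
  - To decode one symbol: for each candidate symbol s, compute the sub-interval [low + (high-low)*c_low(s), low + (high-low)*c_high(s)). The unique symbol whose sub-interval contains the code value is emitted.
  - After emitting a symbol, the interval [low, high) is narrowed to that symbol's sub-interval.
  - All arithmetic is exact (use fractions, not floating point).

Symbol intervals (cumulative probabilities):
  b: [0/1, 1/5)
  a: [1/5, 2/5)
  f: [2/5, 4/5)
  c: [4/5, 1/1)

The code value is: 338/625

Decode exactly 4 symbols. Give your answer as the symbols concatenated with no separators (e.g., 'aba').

Answer: fafc

Derivation:
Step 1: interval [0/1, 1/1), width = 1/1 - 0/1 = 1/1
  'b': [0/1 + 1/1*0/1, 0/1 + 1/1*1/5) = [0/1, 1/5)
  'a': [0/1 + 1/1*1/5, 0/1 + 1/1*2/5) = [1/5, 2/5)
  'f': [0/1 + 1/1*2/5, 0/1 + 1/1*4/5) = [2/5, 4/5) <- contains code 338/625
  'c': [0/1 + 1/1*4/5, 0/1 + 1/1*1/1) = [4/5, 1/1)
  emit 'f', narrow to [2/5, 4/5)
Step 2: interval [2/5, 4/5), width = 4/5 - 2/5 = 2/5
  'b': [2/5 + 2/5*0/1, 2/5 + 2/5*1/5) = [2/5, 12/25)
  'a': [2/5 + 2/5*1/5, 2/5 + 2/5*2/5) = [12/25, 14/25) <- contains code 338/625
  'f': [2/5 + 2/5*2/5, 2/5 + 2/5*4/5) = [14/25, 18/25)
  'c': [2/5 + 2/5*4/5, 2/5 + 2/5*1/1) = [18/25, 4/5)
  emit 'a', narrow to [12/25, 14/25)
Step 3: interval [12/25, 14/25), width = 14/25 - 12/25 = 2/25
  'b': [12/25 + 2/25*0/1, 12/25 + 2/25*1/5) = [12/25, 62/125)
  'a': [12/25 + 2/25*1/5, 12/25 + 2/25*2/5) = [62/125, 64/125)
  'f': [12/25 + 2/25*2/5, 12/25 + 2/25*4/5) = [64/125, 68/125) <- contains code 338/625
  'c': [12/25 + 2/25*4/5, 12/25 + 2/25*1/1) = [68/125, 14/25)
  emit 'f', narrow to [64/125, 68/125)
Step 4: interval [64/125, 68/125), width = 68/125 - 64/125 = 4/125
  'b': [64/125 + 4/125*0/1, 64/125 + 4/125*1/5) = [64/125, 324/625)
  'a': [64/125 + 4/125*1/5, 64/125 + 4/125*2/5) = [324/625, 328/625)
  'f': [64/125 + 4/125*2/5, 64/125 + 4/125*4/5) = [328/625, 336/625)
  'c': [64/125 + 4/125*4/5, 64/125 + 4/125*1/1) = [336/625, 68/125) <- contains code 338/625
  emit 'c', narrow to [336/625, 68/125)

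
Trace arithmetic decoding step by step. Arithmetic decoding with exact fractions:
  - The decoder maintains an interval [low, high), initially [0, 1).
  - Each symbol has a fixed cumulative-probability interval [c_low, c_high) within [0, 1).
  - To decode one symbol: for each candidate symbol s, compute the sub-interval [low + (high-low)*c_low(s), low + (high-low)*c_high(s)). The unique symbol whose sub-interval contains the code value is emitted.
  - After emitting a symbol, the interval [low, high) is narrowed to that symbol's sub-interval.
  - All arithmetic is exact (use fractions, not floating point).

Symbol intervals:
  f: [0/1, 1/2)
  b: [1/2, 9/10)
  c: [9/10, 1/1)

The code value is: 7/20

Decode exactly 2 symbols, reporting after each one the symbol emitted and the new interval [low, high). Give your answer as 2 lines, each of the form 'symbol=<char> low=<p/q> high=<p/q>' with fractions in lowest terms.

Answer: symbol=f low=0/1 high=1/2
symbol=b low=1/4 high=9/20

Derivation:
Step 1: interval [0/1, 1/1), width = 1/1 - 0/1 = 1/1
  'f': [0/1 + 1/1*0/1, 0/1 + 1/1*1/2) = [0/1, 1/2) <- contains code 7/20
  'b': [0/1 + 1/1*1/2, 0/1 + 1/1*9/10) = [1/2, 9/10)
  'c': [0/1 + 1/1*9/10, 0/1 + 1/1*1/1) = [9/10, 1/1)
  emit 'f', narrow to [0/1, 1/2)
Step 2: interval [0/1, 1/2), width = 1/2 - 0/1 = 1/2
  'f': [0/1 + 1/2*0/1, 0/1 + 1/2*1/2) = [0/1, 1/4)
  'b': [0/1 + 1/2*1/2, 0/1 + 1/2*9/10) = [1/4, 9/20) <- contains code 7/20
  'c': [0/1 + 1/2*9/10, 0/1 + 1/2*1/1) = [9/20, 1/2)
  emit 'b', narrow to [1/4, 9/20)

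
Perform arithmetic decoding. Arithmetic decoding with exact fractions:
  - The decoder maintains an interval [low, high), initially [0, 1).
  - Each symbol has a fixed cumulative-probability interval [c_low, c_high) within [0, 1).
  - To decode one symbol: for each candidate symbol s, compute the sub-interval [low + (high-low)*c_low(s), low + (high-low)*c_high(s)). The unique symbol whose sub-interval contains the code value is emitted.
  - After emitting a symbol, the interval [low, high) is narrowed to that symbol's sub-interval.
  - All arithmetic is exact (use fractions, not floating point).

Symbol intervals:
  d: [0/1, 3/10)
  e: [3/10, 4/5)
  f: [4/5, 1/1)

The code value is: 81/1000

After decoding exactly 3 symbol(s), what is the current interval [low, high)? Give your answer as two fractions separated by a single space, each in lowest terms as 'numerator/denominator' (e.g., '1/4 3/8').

Answer: 9/125 9/100

Derivation:
Step 1: interval [0/1, 1/1), width = 1/1 - 0/1 = 1/1
  'd': [0/1 + 1/1*0/1, 0/1 + 1/1*3/10) = [0/1, 3/10) <- contains code 81/1000
  'e': [0/1 + 1/1*3/10, 0/1 + 1/1*4/5) = [3/10, 4/5)
  'f': [0/1 + 1/1*4/5, 0/1 + 1/1*1/1) = [4/5, 1/1)
  emit 'd', narrow to [0/1, 3/10)
Step 2: interval [0/1, 3/10), width = 3/10 - 0/1 = 3/10
  'd': [0/1 + 3/10*0/1, 0/1 + 3/10*3/10) = [0/1, 9/100) <- contains code 81/1000
  'e': [0/1 + 3/10*3/10, 0/1 + 3/10*4/5) = [9/100, 6/25)
  'f': [0/1 + 3/10*4/5, 0/1 + 3/10*1/1) = [6/25, 3/10)
  emit 'd', narrow to [0/1, 9/100)
Step 3: interval [0/1, 9/100), width = 9/100 - 0/1 = 9/100
  'd': [0/1 + 9/100*0/1, 0/1 + 9/100*3/10) = [0/1, 27/1000)
  'e': [0/1 + 9/100*3/10, 0/1 + 9/100*4/5) = [27/1000, 9/125)
  'f': [0/1 + 9/100*4/5, 0/1 + 9/100*1/1) = [9/125, 9/100) <- contains code 81/1000
  emit 'f', narrow to [9/125, 9/100)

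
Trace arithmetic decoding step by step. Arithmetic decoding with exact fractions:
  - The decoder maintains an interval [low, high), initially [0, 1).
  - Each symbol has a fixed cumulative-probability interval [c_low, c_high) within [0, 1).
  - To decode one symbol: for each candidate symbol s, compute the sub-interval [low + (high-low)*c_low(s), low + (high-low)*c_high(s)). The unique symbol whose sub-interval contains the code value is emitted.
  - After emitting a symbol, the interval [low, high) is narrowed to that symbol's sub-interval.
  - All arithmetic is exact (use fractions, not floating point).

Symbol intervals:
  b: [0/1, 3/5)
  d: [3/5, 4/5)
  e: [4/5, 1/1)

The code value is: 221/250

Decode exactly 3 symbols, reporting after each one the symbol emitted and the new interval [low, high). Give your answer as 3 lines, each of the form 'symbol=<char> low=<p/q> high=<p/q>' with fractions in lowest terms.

Step 1: interval [0/1, 1/1), width = 1/1 - 0/1 = 1/1
  'b': [0/1 + 1/1*0/1, 0/1 + 1/1*3/5) = [0/1, 3/5)
  'd': [0/1 + 1/1*3/5, 0/1 + 1/1*4/5) = [3/5, 4/5)
  'e': [0/1 + 1/1*4/5, 0/1 + 1/1*1/1) = [4/5, 1/1) <- contains code 221/250
  emit 'e', narrow to [4/5, 1/1)
Step 2: interval [4/5, 1/1), width = 1/1 - 4/5 = 1/5
  'b': [4/5 + 1/5*0/1, 4/5 + 1/5*3/5) = [4/5, 23/25) <- contains code 221/250
  'd': [4/5 + 1/5*3/5, 4/5 + 1/5*4/5) = [23/25, 24/25)
  'e': [4/5 + 1/5*4/5, 4/5 + 1/5*1/1) = [24/25, 1/1)
  emit 'b', narrow to [4/5, 23/25)
Step 3: interval [4/5, 23/25), width = 23/25 - 4/5 = 3/25
  'b': [4/5 + 3/25*0/1, 4/5 + 3/25*3/5) = [4/5, 109/125)
  'd': [4/5 + 3/25*3/5, 4/5 + 3/25*4/5) = [109/125, 112/125) <- contains code 221/250
  'e': [4/5 + 3/25*4/5, 4/5 + 3/25*1/1) = [112/125, 23/25)
  emit 'd', narrow to [109/125, 112/125)

Answer: symbol=e low=4/5 high=1/1
symbol=b low=4/5 high=23/25
symbol=d low=109/125 high=112/125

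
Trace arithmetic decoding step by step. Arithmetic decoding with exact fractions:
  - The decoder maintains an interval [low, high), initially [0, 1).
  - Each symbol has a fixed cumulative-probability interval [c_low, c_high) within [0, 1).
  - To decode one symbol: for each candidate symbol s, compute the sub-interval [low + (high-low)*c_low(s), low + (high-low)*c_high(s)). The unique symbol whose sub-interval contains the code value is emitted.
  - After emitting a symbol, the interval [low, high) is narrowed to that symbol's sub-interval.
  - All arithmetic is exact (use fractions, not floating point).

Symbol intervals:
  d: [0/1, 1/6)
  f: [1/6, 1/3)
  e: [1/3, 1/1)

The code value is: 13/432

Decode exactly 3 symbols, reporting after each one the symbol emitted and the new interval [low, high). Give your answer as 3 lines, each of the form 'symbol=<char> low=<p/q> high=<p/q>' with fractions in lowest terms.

Step 1: interval [0/1, 1/1), width = 1/1 - 0/1 = 1/1
  'd': [0/1 + 1/1*0/1, 0/1 + 1/1*1/6) = [0/1, 1/6) <- contains code 13/432
  'f': [0/1 + 1/1*1/6, 0/1 + 1/1*1/3) = [1/6, 1/3)
  'e': [0/1 + 1/1*1/3, 0/1 + 1/1*1/1) = [1/3, 1/1)
  emit 'd', narrow to [0/1, 1/6)
Step 2: interval [0/1, 1/6), width = 1/6 - 0/1 = 1/6
  'd': [0/1 + 1/6*0/1, 0/1 + 1/6*1/6) = [0/1, 1/36)
  'f': [0/1 + 1/6*1/6, 0/1 + 1/6*1/3) = [1/36, 1/18) <- contains code 13/432
  'e': [0/1 + 1/6*1/3, 0/1 + 1/6*1/1) = [1/18, 1/6)
  emit 'f', narrow to [1/36, 1/18)
Step 3: interval [1/36, 1/18), width = 1/18 - 1/36 = 1/36
  'd': [1/36 + 1/36*0/1, 1/36 + 1/36*1/6) = [1/36, 7/216) <- contains code 13/432
  'f': [1/36 + 1/36*1/6, 1/36 + 1/36*1/3) = [7/216, 1/27)
  'e': [1/36 + 1/36*1/3, 1/36 + 1/36*1/1) = [1/27, 1/18)
  emit 'd', narrow to [1/36, 7/216)

Answer: symbol=d low=0/1 high=1/6
symbol=f low=1/36 high=1/18
symbol=d low=1/36 high=7/216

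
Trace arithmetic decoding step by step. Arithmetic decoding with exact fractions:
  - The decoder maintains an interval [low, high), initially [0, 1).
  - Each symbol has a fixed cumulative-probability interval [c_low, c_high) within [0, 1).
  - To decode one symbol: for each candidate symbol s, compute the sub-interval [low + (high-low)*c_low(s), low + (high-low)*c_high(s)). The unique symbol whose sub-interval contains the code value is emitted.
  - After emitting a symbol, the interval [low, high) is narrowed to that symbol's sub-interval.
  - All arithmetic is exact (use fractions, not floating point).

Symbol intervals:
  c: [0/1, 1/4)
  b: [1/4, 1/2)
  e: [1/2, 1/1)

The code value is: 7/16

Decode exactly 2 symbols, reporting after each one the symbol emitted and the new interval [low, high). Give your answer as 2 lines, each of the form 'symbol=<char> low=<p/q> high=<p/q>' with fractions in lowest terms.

Step 1: interval [0/1, 1/1), width = 1/1 - 0/1 = 1/1
  'c': [0/1 + 1/1*0/1, 0/1 + 1/1*1/4) = [0/1, 1/4)
  'b': [0/1 + 1/1*1/4, 0/1 + 1/1*1/2) = [1/4, 1/2) <- contains code 7/16
  'e': [0/1 + 1/1*1/2, 0/1 + 1/1*1/1) = [1/2, 1/1)
  emit 'b', narrow to [1/4, 1/2)
Step 2: interval [1/4, 1/2), width = 1/2 - 1/4 = 1/4
  'c': [1/4 + 1/4*0/1, 1/4 + 1/4*1/4) = [1/4, 5/16)
  'b': [1/4 + 1/4*1/4, 1/4 + 1/4*1/2) = [5/16, 3/8)
  'e': [1/4 + 1/4*1/2, 1/4 + 1/4*1/1) = [3/8, 1/2) <- contains code 7/16
  emit 'e', narrow to [3/8, 1/2)

Answer: symbol=b low=1/4 high=1/2
symbol=e low=3/8 high=1/2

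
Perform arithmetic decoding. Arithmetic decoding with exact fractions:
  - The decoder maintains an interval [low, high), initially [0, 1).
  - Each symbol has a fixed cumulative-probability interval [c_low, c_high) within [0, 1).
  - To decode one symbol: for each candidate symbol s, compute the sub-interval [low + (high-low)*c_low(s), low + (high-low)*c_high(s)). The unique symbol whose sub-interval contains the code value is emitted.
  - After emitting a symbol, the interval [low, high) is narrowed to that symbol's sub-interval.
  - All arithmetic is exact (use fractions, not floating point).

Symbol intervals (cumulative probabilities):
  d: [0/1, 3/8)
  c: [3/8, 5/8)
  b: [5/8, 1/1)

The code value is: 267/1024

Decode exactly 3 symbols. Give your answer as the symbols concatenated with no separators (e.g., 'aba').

Answer: dbd

Derivation:
Step 1: interval [0/1, 1/1), width = 1/1 - 0/1 = 1/1
  'd': [0/1 + 1/1*0/1, 0/1 + 1/1*3/8) = [0/1, 3/8) <- contains code 267/1024
  'c': [0/1 + 1/1*3/8, 0/1 + 1/1*5/8) = [3/8, 5/8)
  'b': [0/1 + 1/1*5/8, 0/1 + 1/1*1/1) = [5/8, 1/1)
  emit 'd', narrow to [0/1, 3/8)
Step 2: interval [0/1, 3/8), width = 3/8 - 0/1 = 3/8
  'd': [0/1 + 3/8*0/1, 0/1 + 3/8*3/8) = [0/1, 9/64)
  'c': [0/1 + 3/8*3/8, 0/1 + 3/8*5/8) = [9/64, 15/64)
  'b': [0/1 + 3/8*5/8, 0/1 + 3/8*1/1) = [15/64, 3/8) <- contains code 267/1024
  emit 'b', narrow to [15/64, 3/8)
Step 3: interval [15/64, 3/8), width = 3/8 - 15/64 = 9/64
  'd': [15/64 + 9/64*0/1, 15/64 + 9/64*3/8) = [15/64, 147/512) <- contains code 267/1024
  'c': [15/64 + 9/64*3/8, 15/64 + 9/64*5/8) = [147/512, 165/512)
  'b': [15/64 + 9/64*5/8, 15/64 + 9/64*1/1) = [165/512, 3/8)
  emit 'd', narrow to [15/64, 147/512)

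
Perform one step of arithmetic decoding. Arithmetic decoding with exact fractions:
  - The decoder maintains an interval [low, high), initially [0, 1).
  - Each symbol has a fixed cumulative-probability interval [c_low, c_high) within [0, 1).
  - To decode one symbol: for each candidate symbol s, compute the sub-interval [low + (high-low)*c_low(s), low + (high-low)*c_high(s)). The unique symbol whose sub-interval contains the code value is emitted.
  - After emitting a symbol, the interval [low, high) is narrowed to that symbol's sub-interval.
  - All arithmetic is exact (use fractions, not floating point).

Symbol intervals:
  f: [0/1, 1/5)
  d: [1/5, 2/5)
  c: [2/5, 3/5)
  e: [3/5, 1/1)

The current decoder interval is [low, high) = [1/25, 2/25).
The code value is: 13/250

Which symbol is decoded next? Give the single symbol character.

Answer: d

Derivation:
Interval width = high − low = 2/25 − 1/25 = 1/25
Scaled code = (code − low) / width = (13/250 − 1/25) / 1/25 = 3/10
  f: [0/1, 1/5) 
  d: [1/5, 2/5) ← scaled code falls here ✓
  c: [2/5, 3/5) 
  e: [3/5, 1/1) 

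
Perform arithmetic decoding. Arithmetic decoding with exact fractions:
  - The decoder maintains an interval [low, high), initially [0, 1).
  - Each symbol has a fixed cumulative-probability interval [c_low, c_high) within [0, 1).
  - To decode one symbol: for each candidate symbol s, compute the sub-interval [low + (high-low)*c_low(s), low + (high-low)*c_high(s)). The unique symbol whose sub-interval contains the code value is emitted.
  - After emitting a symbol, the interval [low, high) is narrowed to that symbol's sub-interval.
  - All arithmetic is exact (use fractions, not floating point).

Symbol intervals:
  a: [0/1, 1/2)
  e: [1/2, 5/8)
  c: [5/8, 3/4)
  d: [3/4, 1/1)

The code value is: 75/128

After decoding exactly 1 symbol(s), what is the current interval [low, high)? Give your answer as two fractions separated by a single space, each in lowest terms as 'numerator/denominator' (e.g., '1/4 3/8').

Answer: 1/2 5/8

Derivation:
Step 1: interval [0/1, 1/1), width = 1/1 - 0/1 = 1/1
  'a': [0/1 + 1/1*0/1, 0/1 + 1/1*1/2) = [0/1, 1/2)
  'e': [0/1 + 1/1*1/2, 0/1 + 1/1*5/8) = [1/2, 5/8) <- contains code 75/128
  'c': [0/1 + 1/1*5/8, 0/1 + 1/1*3/4) = [5/8, 3/4)
  'd': [0/1 + 1/1*3/4, 0/1 + 1/1*1/1) = [3/4, 1/1)
  emit 'e', narrow to [1/2, 5/8)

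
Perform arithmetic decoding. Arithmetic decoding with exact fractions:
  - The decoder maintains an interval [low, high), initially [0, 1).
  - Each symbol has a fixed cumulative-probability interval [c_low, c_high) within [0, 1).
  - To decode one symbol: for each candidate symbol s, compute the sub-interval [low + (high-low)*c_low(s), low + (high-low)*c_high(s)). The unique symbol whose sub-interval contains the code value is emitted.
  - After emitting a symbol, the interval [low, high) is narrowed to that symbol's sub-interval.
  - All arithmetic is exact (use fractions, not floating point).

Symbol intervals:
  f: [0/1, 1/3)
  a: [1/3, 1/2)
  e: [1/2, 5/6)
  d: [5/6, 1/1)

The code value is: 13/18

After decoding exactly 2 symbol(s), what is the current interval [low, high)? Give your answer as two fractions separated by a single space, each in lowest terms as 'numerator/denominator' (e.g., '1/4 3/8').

Answer: 2/3 7/9

Derivation:
Step 1: interval [0/1, 1/1), width = 1/1 - 0/1 = 1/1
  'f': [0/1 + 1/1*0/1, 0/1 + 1/1*1/3) = [0/1, 1/3)
  'a': [0/1 + 1/1*1/3, 0/1 + 1/1*1/2) = [1/3, 1/2)
  'e': [0/1 + 1/1*1/2, 0/1 + 1/1*5/6) = [1/2, 5/6) <- contains code 13/18
  'd': [0/1 + 1/1*5/6, 0/1 + 1/1*1/1) = [5/6, 1/1)
  emit 'e', narrow to [1/2, 5/6)
Step 2: interval [1/2, 5/6), width = 5/6 - 1/2 = 1/3
  'f': [1/2 + 1/3*0/1, 1/2 + 1/3*1/3) = [1/2, 11/18)
  'a': [1/2 + 1/3*1/3, 1/2 + 1/3*1/2) = [11/18, 2/3)
  'e': [1/2 + 1/3*1/2, 1/2 + 1/3*5/6) = [2/3, 7/9) <- contains code 13/18
  'd': [1/2 + 1/3*5/6, 1/2 + 1/3*1/1) = [7/9, 5/6)
  emit 'e', narrow to [2/3, 7/9)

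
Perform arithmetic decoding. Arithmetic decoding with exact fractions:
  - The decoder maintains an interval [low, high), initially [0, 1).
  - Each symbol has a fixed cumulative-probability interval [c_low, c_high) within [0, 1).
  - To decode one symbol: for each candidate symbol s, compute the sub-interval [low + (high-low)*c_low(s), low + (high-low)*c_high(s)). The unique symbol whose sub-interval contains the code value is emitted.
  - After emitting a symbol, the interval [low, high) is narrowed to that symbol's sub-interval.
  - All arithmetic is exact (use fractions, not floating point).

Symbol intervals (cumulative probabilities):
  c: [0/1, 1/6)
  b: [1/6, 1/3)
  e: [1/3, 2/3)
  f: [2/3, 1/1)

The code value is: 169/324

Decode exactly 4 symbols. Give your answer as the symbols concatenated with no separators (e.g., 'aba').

Step 1: interval [0/1, 1/1), width = 1/1 - 0/1 = 1/1
  'c': [0/1 + 1/1*0/1, 0/1 + 1/1*1/6) = [0/1, 1/6)
  'b': [0/1 + 1/1*1/6, 0/1 + 1/1*1/3) = [1/6, 1/3)
  'e': [0/1 + 1/1*1/3, 0/1 + 1/1*2/3) = [1/3, 2/3) <- contains code 169/324
  'f': [0/1 + 1/1*2/3, 0/1 + 1/1*1/1) = [2/3, 1/1)
  emit 'e', narrow to [1/3, 2/3)
Step 2: interval [1/3, 2/3), width = 2/3 - 1/3 = 1/3
  'c': [1/3 + 1/3*0/1, 1/3 + 1/3*1/6) = [1/3, 7/18)
  'b': [1/3 + 1/3*1/6, 1/3 + 1/3*1/3) = [7/18, 4/9)
  'e': [1/3 + 1/3*1/3, 1/3 + 1/3*2/3) = [4/9, 5/9) <- contains code 169/324
  'f': [1/3 + 1/3*2/3, 1/3 + 1/3*1/1) = [5/9, 2/3)
  emit 'e', narrow to [4/9, 5/9)
Step 3: interval [4/9, 5/9), width = 5/9 - 4/9 = 1/9
  'c': [4/9 + 1/9*0/1, 4/9 + 1/9*1/6) = [4/9, 25/54)
  'b': [4/9 + 1/9*1/6, 4/9 + 1/9*1/3) = [25/54, 13/27)
  'e': [4/9 + 1/9*1/3, 4/9 + 1/9*2/3) = [13/27, 14/27)
  'f': [4/9 + 1/9*2/3, 4/9 + 1/9*1/1) = [14/27, 5/9) <- contains code 169/324
  emit 'f', narrow to [14/27, 5/9)
Step 4: interval [14/27, 5/9), width = 5/9 - 14/27 = 1/27
  'c': [14/27 + 1/27*0/1, 14/27 + 1/27*1/6) = [14/27, 85/162) <- contains code 169/324
  'b': [14/27 + 1/27*1/6, 14/27 + 1/27*1/3) = [85/162, 43/81)
  'e': [14/27 + 1/27*1/3, 14/27 + 1/27*2/3) = [43/81, 44/81)
  'f': [14/27 + 1/27*2/3, 14/27 + 1/27*1/1) = [44/81, 5/9)
  emit 'c', narrow to [14/27, 85/162)

Answer: eefc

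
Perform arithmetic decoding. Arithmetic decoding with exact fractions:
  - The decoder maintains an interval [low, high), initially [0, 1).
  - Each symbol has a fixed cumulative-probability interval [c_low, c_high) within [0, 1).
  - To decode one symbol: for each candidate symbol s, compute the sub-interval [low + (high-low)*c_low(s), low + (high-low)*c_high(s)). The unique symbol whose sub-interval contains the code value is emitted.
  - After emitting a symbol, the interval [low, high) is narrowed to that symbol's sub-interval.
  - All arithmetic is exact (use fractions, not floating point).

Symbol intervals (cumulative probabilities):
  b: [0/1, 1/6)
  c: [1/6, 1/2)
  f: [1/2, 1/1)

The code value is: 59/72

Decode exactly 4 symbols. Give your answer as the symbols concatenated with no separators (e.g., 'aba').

Answer: ffcc

Derivation:
Step 1: interval [0/1, 1/1), width = 1/1 - 0/1 = 1/1
  'b': [0/1 + 1/1*0/1, 0/1 + 1/1*1/6) = [0/1, 1/6)
  'c': [0/1 + 1/1*1/6, 0/1 + 1/1*1/2) = [1/6, 1/2)
  'f': [0/1 + 1/1*1/2, 0/1 + 1/1*1/1) = [1/2, 1/1) <- contains code 59/72
  emit 'f', narrow to [1/2, 1/1)
Step 2: interval [1/2, 1/1), width = 1/1 - 1/2 = 1/2
  'b': [1/2 + 1/2*0/1, 1/2 + 1/2*1/6) = [1/2, 7/12)
  'c': [1/2 + 1/2*1/6, 1/2 + 1/2*1/2) = [7/12, 3/4)
  'f': [1/2 + 1/2*1/2, 1/2 + 1/2*1/1) = [3/4, 1/1) <- contains code 59/72
  emit 'f', narrow to [3/4, 1/1)
Step 3: interval [3/4, 1/1), width = 1/1 - 3/4 = 1/4
  'b': [3/4 + 1/4*0/1, 3/4 + 1/4*1/6) = [3/4, 19/24)
  'c': [3/4 + 1/4*1/6, 3/4 + 1/4*1/2) = [19/24, 7/8) <- contains code 59/72
  'f': [3/4 + 1/4*1/2, 3/4 + 1/4*1/1) = [7/8, 1/1)
  emit 'c', narrow to [19/24, 7/8)
Step 4: interval [19/24, 7/8), width = 7/8 - 19/24 = 1/12
  'b': [19/24 + 1/12*0/1, 19/24 + 1/12*1/6) = [19/24, 29/36)
  'c': [19/24 + 1/12*1/6, 19/24 + 1/12*1/2) = [29/36, 5/6) <- contains code 59/72
  'f': [19/24 + 1/12*1/2, 19/24 + 1/12*1/1) = [5/6, 7/8)
  emit 'c', narrow to [29/36, 5/6)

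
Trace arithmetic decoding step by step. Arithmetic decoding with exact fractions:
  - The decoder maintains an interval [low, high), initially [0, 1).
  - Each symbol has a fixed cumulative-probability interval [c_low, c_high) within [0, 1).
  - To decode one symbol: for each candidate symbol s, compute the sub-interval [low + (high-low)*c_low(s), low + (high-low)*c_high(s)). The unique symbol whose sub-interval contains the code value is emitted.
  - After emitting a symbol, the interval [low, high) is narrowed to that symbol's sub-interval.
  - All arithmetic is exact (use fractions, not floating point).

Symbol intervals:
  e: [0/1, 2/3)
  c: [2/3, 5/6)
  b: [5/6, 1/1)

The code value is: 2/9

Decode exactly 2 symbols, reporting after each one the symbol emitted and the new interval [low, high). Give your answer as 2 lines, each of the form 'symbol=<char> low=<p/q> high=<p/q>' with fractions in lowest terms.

Step 1: interval [0/1, 1/1), width = 1/1 - 0/1 = 1/1
  'e': [0/1 + 1/1*0/1, 0/1 + 1/1*2/3) = [0/1, 2/3) <- contains code 2/9
  'c': [0/1 + 1/1*2/3, 0/1 + 1/1*5/6) = [2/3, 5/6)
  'b': [0/1 + 1/1*5/6, 0/1 + 1/1*1/1) = [5/6, 1/1)
  emit 'e', narrow to [0/1, 2/3)
Step 2: interval [0/1, 2/3), width = 2/3 - 0/1 = 2/3
  'e': [0/1 + 2/3*0/1, 0/1 + 2/3*2/3) = [0/1, 4/9) <- contains code 2/9
  'c': [0/1 + 2/3*2/3, 0/1 + 2/3*5/6) = [4/9, 5/9)
  'b': [0/1 + 2/3*5/6, 0/1 + 2/3*1/1) = [5/9, 2/3)
  emit 'e', narrow to [0/1, 4/9)

Answer: symbol=e low=0/1 high=2/3
symbol=e low=0/1 high=4/9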